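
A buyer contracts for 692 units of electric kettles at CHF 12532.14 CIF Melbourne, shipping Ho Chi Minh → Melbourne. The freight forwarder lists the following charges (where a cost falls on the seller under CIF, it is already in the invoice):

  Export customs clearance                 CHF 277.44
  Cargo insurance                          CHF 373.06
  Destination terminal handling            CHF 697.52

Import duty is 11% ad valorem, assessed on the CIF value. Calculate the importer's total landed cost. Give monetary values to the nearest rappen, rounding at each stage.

CIF: the seller pays costs through ocean freight and marine insurance to the destination port.
Already in the invoice (seller's account under CIF): export clearance, insurance — exclude.
The CIF price already equals the CIF value: 12532.14
Import duty = 12532.14 × 11% = 1378.54
Buyer bears: destination terminal 697.52 + duty 1378.54 = 2076.06
Landed cost = invoice 12532.14 + 2076.06 = 14608.20

Total landed cost: CHF 14608.20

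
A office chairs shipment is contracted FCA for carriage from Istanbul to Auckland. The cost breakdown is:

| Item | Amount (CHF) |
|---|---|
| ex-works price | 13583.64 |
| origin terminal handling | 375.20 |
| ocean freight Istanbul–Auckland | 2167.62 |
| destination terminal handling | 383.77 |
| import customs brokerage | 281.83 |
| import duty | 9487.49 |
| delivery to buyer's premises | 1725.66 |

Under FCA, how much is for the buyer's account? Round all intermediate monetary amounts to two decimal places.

Buyer's account: CHF 14421.57

FCA: the seller delivers export-cleared goods to the carrier; the buyer bears costs from that point.
Seller's account: goods 13583.64 = 13583.64
Buyer's account: origin terminal 375.20 + freight 2167.62 + destination terminal 383.77 + brokerage 281.83 + duty 9487.49 + delivery 1725.66 = 14421.57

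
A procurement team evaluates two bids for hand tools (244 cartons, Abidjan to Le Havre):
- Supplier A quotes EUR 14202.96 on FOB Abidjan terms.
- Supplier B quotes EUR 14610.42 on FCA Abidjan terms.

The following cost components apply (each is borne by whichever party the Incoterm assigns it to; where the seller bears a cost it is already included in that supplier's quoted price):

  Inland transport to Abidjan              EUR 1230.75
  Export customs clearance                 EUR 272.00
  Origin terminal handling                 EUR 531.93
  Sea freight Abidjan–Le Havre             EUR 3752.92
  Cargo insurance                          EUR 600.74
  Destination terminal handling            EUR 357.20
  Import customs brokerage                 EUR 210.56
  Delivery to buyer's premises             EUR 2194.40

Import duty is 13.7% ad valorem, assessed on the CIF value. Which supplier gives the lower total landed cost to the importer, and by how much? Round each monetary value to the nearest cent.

Supplier A (FOB):
CIF value = FOB price + freight + insurance = 14202.96 + 3752.92 + 600.74 = 18556.62
Import duty = 18556.62 × 13.7% = 2542.26
Buyer bears (A): 3752.92 + 600.74 + 357.20 + 210.56 + 2194.40 = 7115.82
Landed cost (A) = invoice 14202.96 + 7115.82 + duty 2542.26 = 23861.04
Supplier B (FCA):
CIF value = FCA price + origin terminal + freight + insurance = 14610.42 + 531.93 + 3752.92 + 600.74 = 19496.01
Import duty = 19496.01 × 13.7% = 2670.95
Buyer bears (B): 531.93 + 3752.92 + 600.74 + 357.20 + 210.56 + 2194.40 = 7647.75
Landed cost (B) = invoice 14610.42 + 7647.75 + duty 2670.95 = 24929.12
Difference = |23861.04 − 24929.12| = 1068.08

Supplier A is cheaper by EUR 1068.08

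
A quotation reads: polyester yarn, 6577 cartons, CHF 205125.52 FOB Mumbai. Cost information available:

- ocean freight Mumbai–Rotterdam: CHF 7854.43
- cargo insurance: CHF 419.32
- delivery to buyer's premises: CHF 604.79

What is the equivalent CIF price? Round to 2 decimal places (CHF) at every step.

CIF price: CHF 213399.27

Not relevant to the conversion: delivery — on the buyer under both terms; not part of either seller's price.
From FOB to CIF, the seller additionally bears: freight, insurance.
CIF price = 205125.52 + 7854.43 + 419.32 = 213399.27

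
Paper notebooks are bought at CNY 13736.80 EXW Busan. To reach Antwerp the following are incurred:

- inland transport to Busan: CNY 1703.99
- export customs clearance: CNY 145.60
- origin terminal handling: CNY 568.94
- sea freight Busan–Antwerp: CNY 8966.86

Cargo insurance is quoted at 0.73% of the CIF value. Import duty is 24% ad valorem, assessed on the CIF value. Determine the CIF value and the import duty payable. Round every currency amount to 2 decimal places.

CIF value: CNY 25306.93; import duty: CNY 6073.66

Let C be the CIF value. C = EXW price + pre-shipment costs + freight + 0.73% × C
C − 0.73% × C = 13736.80 + 1703.99 + 145.60 + 568.94 + 8966.86
0.9927 × C = 25122.19
C = 25122.19 / 0.9927 = 25306.93
Insurance premium = 0.73% × 25306.93 = 184.74
Import duty = 25306.93 × 24% = 6073.66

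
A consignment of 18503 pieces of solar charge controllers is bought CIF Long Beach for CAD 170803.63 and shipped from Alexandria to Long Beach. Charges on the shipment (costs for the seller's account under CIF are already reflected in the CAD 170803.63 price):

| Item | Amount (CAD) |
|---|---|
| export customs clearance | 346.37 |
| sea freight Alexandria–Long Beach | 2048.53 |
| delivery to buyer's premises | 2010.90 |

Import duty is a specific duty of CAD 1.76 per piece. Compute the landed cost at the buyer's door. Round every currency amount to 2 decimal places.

Total landed cost: CAD 205379.81

CIF: the seller pays costs through ocean freight and marine insurance to the destination port.
Already in the invoice (seller's account under CIF): export clearance, freight — exclude.
The CIF price already equals the CIF value: 170803.63
Import duty = 18503 × 1.76 = 32565.28
Buyer bears: delivery 2010.90 + duty 32565.28 = 34576.18
Landed cost = invoice 170803.63 + 34576.18 = 205379.81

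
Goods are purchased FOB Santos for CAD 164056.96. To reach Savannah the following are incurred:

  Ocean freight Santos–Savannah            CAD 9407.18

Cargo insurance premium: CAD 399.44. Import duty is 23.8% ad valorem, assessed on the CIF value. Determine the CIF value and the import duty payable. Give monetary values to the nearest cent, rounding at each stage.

CIF value: CAD 173863.58; import duty: CAD 41379.53

CIF = FOB price + freight + insurance
CIF = 164056.96 + 9407.18 + 399.44 = 173863.58
Import duty = 173863.58 × 23.8% = 41379.53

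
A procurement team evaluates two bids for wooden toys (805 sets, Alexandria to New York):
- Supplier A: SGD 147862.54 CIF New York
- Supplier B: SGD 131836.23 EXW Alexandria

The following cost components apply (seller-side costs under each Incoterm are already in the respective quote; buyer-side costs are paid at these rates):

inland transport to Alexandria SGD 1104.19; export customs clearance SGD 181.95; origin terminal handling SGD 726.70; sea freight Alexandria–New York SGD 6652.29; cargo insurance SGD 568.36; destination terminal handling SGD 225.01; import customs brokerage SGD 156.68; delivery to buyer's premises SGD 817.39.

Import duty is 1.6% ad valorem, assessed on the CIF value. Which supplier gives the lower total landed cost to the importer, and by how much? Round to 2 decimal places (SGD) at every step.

Supplier A (CIF):
The CIF price already equals the CIF value: 147862.54
Import duty = 147862.54 × 1.6% = 2365.80
Buyer bears (A): 225.01 + 156.68 + 817.39 = 1199.08
Landed cost (A) = invoice 147862.54 + 1199.08 + duty 2365.80 = 151427.42
Supplier B (EXW):
CIF value = EXW price + inland to port + export clearance + origin terminal + freight + insurance = 131836.23 + 1104.19 + 181.95 + 726.70 + 6652.29 + 568.36 = 141069.72
Import duty = 141069.72 × 1.6% = 2257.12
Buyer bears (B): 1104.19 + 181.95 + 726.70 + 6652.29 + 568.36 + 225.01 + 156.68 + 817.39 = 10432.57
Landed cost (B) = invoice 131836.23 + 10432.57 + duty 2257.12 = 144525.92
Difference = |151427.42 − 144525.92| = 6901.50

Supplier B is cheaper by SGD 6901.50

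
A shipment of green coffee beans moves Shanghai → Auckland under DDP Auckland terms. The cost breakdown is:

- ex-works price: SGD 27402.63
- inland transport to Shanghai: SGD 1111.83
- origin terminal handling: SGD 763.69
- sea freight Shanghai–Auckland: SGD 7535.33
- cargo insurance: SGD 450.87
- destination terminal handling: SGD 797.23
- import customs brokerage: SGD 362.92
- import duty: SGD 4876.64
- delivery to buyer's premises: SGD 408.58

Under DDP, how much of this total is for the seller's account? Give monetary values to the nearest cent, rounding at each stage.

DDP: the seller bears all costs including import duty.
Seller's account: goods 27402.63 + inland to port 1111.83 + origin terminal 763.69 + freight 7535.33 + insurance 450.87 + destination terminal 797.23 + brokerage 362.92 + duty 4876.64 + delivery 408.58 = 43709.72
Buyer's account: 0.00

Seller's account: SGD 43709.72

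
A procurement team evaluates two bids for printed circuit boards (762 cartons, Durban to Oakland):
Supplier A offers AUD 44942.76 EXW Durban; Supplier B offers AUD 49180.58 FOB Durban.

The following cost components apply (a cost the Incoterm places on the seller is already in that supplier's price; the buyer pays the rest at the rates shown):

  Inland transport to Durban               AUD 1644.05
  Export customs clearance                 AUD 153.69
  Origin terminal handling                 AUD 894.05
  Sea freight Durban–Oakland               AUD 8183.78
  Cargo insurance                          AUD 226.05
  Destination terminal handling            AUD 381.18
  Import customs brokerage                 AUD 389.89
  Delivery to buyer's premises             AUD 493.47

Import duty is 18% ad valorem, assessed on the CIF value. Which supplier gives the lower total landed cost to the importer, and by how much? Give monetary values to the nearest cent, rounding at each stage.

Supplier A is cheaper by AUD 1824.31

Supplier A (EXW):
CIF value = EXW price + inland to port + export clearance + origin terminal + freight + insurance = 44942.76 + 1644.05 + 153.69 + 894.05 + 8183.78 + 226.05 = 56044.38
Import duty = 56044.38 × 18% = 10087.99
Buyer bears (A): 1644.05 + 153.69 + 894.05 + 8183.78 + 226.05 + 381.18 + 389.89 + 493.47 = 12366.16
Landed cost (A) = invoice 44942.76 + 12366.16 + duty 10087.99 = 67396.91
Supplier B (FOB):
CIF value = FOB price + freight + insurance = 49180.58 + 8183.78 + 226.05 = 57590.41
Import duty = 57590.41 × 18% = 10366.27
Buyer bears (B): 8183.78 + 226.05 + 381.18 + 389.89 + 493.47 = 9674.37
Landed cost (B) = invoice 49180.58 + 9674.37 + duty 10366.27 = 69221.22
Difference = |67396.91 − 69221.22| = 1824.31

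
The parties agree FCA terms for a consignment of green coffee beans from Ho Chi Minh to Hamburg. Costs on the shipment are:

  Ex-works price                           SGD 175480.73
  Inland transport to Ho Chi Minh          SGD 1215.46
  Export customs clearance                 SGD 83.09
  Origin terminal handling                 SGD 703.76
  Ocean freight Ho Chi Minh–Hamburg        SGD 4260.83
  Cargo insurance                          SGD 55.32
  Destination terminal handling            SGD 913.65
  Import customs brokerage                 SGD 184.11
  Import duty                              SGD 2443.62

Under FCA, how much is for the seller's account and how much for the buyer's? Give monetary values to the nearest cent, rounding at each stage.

Seller: SGD 176779.28; buyer: SGD 8561.29

FCA: the seller delivers export-cleared goods to the carrier; the buyer bears costs from that point.
Seller's account: goods 175480.73 + inland to port 1215.46 + export clearance 83.09 = 176779.28
Buyer's account: origin terminal 703.76 + freight 4260.83 + insurance 55.32 + destination terminal 913.65 + brokerage 184.11 + duty 2443.62 = 8561.29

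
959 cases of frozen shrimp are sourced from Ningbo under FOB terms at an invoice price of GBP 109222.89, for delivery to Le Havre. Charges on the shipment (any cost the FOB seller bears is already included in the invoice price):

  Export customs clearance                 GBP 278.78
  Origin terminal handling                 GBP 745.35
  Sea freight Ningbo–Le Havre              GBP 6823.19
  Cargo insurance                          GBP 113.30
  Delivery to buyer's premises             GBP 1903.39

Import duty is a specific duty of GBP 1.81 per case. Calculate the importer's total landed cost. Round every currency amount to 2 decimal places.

FOB: the seller bears costs until goods are on board at the origin port; the buyer bears freight, insurance and all costs thereafter.
Already in the invoice (seller's account under FOB): export clearance, origin terminal — exclude.
CIF value = FOB price + freight + insurance = 109222.89 + 6823.19 + 113.30 = 116159.38
Import duty = 959 × 1.81 = 1735.79
Buyer bears: freight 6823.19 + insurance 113.30 + delivery 1903.39 + duty 1735.79 = 10575.67
Landed cost = invoice 109222.89 + 10575.67 = 119798.56

Total landed cost: GBP 119798.56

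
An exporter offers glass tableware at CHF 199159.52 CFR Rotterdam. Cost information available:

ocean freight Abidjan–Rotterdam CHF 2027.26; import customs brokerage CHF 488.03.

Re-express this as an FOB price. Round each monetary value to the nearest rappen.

Not relevant to the conversion: brokerage — on the buyer under both terms; not part of either seller's price.
From CFR to FOB, the seller no longer bears: freight.
FOB price = 199159.52 − 2027.26 = 197132.26

FOB price: CHF 197132.26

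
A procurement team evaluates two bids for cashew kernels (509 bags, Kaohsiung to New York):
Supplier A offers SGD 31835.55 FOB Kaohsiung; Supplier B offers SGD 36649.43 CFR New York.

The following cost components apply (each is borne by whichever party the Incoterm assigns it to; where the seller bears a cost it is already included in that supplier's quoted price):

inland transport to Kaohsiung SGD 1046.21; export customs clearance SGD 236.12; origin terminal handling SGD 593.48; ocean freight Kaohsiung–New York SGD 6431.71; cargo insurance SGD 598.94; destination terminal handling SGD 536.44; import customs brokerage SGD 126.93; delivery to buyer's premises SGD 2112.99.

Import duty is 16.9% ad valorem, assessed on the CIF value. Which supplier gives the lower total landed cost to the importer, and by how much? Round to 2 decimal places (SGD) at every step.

Supplier B is cheaper by SGD 1891.25

Supplier A (FOB):
CIF value = FOB price + freight + insurance = 31835.55 + 6431.71 + 598.94 = 38866.20
Import duty = 38866.20 × 16.9% = 6568.39
Buyer bears (A): 6431.71 + 598.94 + 536.44 + 126.93 + 2112.99 = 9807.01
Landed cost (A) = invoice 31835.55 + 9807.01 + duty 6568.39 = 48210.95
Supplier B (CFR):
CIF value = CFR price + insurance = 36649.43 + 598.94 = 37248.37
Import duty = 37248.37 × 16.9% = 6294.97
Buyer bears (B): 598.94 + 536.44 + 126.93 + 2112.99 = 3375.30
Landed cost (B) = invoice 36649.43 + 3375.30 + duty 6294.97 = 46319.70
Difference = |48210.95 − 46319.70| = 1891.25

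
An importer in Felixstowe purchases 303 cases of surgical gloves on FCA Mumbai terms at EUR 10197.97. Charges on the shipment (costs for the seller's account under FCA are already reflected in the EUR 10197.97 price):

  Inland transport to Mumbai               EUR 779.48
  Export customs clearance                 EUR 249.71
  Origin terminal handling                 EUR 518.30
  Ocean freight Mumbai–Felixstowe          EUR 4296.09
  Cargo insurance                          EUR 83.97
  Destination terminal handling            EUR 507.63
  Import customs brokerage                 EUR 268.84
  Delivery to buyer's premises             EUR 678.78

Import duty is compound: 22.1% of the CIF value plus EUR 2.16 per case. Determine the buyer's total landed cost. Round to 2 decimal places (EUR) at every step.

FCA: the seller delivers export-cleared goods to the carrier; the buyer bears costs from that point.
Already in the invoice (seller's account under FCA): inland to port, export clearance — exclude.
CIF value = FCA price + origin terminal + freight + insurance = 10197.97 + 518.30 + 4296.09 + 83.97 = 15096.33
Ad valorem component: 15096.33 × 22.1% = 3336.29
Specific component: 303 × 2.16 = 654.48
Import duty = 3336.29 + 654.48 = 3990.77
Buyer bears: origin terminal 518.30 + freight 4296.09 + insurance 83.97 + destination terminal 507.63 + brokerage 268.84 + delivery 678.78 + duty 3990.77 = 10344.38
Landed cost = invoice 10197.97 + 10344.38 = 20542.35

Total landed cost: EUR 20542.35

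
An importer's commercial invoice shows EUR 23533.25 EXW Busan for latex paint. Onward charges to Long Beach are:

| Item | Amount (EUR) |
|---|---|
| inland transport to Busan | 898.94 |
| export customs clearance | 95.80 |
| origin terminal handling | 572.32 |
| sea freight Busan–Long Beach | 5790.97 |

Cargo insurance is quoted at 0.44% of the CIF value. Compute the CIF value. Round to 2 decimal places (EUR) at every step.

CIF value: EUR 31027.80

Let C be the CIF value. C = EXW price + pre-shipment costs + freight + 0.44% × C
C − 0.44% × C = 23533.25 + 898.94 + 95.80 + 572.32 + 5790.97
0.9956 × C = 30891.28
C = 30891.28 / 0.9956 = 31027.80
Insurance premium = 0.44% × 31027.80 = 136.52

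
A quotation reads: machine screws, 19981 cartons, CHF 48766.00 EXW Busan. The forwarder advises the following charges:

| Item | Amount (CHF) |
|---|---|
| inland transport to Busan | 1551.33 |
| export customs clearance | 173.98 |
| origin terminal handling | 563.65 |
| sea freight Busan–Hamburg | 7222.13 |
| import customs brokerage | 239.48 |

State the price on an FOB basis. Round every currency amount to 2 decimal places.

FOB price: CHF 51054.96

Not relevant to the conversion: brokerage, freight — on the buyer under both terms; not part of either seller's price.
From EXW to FOB, the seller additionally bears: inland to port, export clearance, origin terminal.
FOB price = 48766.00 + 1551.33 + 173.98 + 563.65 = 51054.96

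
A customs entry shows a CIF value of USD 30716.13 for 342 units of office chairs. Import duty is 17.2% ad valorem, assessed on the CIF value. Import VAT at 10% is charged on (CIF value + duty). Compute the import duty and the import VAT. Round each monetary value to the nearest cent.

Import duty: USD 5283.17; import VAT: USD 3599.93

Import duty = 30716.13 × 17.2% = 5283.17
VAT base = CIF + duty = 30716.13 + 5283.17 = 35999.30
Import VAT = 35999.30 × 10% = 3599.93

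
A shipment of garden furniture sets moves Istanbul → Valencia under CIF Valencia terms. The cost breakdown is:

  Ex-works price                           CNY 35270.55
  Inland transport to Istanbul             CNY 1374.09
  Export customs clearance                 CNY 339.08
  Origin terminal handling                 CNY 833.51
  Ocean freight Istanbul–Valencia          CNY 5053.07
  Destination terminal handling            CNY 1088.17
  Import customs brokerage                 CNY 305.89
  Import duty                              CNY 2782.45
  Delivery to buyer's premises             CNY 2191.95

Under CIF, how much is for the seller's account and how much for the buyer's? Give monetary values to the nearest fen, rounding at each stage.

Seller: CNY 42870.30; buyer: CNY 6368.46

CIF: the seller pays costs through ocean freight and marine insurance to the destination port.
Seller's account: goods 35270.55 + inland to port 1374.09 + export clearance 339.08 + origin terminal 833.51 + freight 5053.07 = 42870.30
Buyer's account: destination terminal 1088.17 + brokerage 305.89 + duty 2782.45 + delivery 2191.95 = 6368.46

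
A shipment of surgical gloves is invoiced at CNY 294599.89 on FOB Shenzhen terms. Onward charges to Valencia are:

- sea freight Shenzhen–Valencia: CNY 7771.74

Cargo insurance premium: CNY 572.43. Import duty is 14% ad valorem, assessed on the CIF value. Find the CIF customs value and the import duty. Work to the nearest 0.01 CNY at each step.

CIF value: CNY 302944.06; import duty: CNY 42412.17

CIF = FOB price + freight + insurance
CIF = 294599.89 + 7771.74 + 572.43 = 302944.06
Import duty = 302944.06 × 14% = 42412.17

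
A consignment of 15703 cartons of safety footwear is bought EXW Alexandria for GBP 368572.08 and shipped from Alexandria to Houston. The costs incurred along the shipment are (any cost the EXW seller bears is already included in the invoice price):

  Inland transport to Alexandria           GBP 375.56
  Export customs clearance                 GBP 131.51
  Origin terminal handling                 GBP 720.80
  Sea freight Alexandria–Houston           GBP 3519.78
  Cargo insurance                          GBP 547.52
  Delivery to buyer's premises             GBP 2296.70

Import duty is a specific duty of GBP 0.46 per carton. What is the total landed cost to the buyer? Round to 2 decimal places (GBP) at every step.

Total landed cost: GBP 383387.33

EXW: the seller makes goods available at their premises; the buyer bears all onward costs.
CIF value = EXW price + inland to port + export clearance + origin terminal + freight + insurance = 368572.08 + 375.56 + 131.51 + 720.80 + 3519.78 + 547.52 = 373867.25
Import duty = 15703 × 0.46 = 7223.38
Buyer bears: inland to port 375.56 + export clearance 131.51 + origin terminal 720.80 + freight 3519.78 + insurance 547.52 + delivery 2296.70 + duty 7223.38 = 14815.25
Landed cost = invoice 368572.08 + 14815.25 = 383387.33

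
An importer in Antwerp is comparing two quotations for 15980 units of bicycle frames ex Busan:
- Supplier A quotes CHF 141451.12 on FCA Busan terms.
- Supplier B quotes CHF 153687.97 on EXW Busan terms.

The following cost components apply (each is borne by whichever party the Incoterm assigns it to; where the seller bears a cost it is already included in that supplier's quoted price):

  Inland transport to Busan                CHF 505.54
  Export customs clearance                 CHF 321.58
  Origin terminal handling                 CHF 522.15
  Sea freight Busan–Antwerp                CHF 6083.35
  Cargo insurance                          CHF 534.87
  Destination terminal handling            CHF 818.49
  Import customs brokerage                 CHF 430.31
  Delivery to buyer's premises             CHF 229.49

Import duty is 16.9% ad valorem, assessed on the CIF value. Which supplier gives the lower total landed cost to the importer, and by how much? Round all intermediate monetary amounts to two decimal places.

Supplier A is cheaper by CHF 15271.78

Supplier A (FCA):
CIF value = FCA price + origin terminal + freight + insurance = 141451.12 + 522.15 + 6083.35 + 534.87 = 148591.49
Import duty = 148591.49 × 16.9% = 25111.96
Buyer bears (A): 522.15 + 6083.35 + 534.87 + 818.49 + 430.31 + 229.49 = 8618.66
Landed cost (A) = invoice 141451.12 + 8618.66 + duty 25111.96 = 175181.74
Supplier B (EXW):
CIF value = EXW price + inland to port + export clearance + origin terminal + freight + insurance = 153687.97 + 505.54 + 321.58 + 522.15 + 6083.35 + 534.87 = 161655.46
Import duty = 161655.46 × 16.9% = 27319.77
Buyer bears (B): 505.54 + 321.58 + 522.15 + 6083.35 + 534.87 + 818.49 + 430.31 + 229.49 = 9445.78
Landed cost (B) = invoice 153687.97 + 9445.78 + duty 27319.77 = 190453.52
Difference = |175181.74 − 190453.52| = 15271.78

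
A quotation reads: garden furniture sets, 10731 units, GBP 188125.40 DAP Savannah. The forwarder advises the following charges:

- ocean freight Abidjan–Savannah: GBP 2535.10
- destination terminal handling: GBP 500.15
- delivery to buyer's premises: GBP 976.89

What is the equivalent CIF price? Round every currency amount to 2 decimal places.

Not relevant to the conversion: freight — on the seller under both DAP and CIF; already in the DAP price and stays in the CIF price.
From DAP to CIF, the seller no longer bears: destination terminal, delivery.
CIF price = 188125.40 − 500.15 − 976.89 = 186648.36

CIF price: GBP 186648.36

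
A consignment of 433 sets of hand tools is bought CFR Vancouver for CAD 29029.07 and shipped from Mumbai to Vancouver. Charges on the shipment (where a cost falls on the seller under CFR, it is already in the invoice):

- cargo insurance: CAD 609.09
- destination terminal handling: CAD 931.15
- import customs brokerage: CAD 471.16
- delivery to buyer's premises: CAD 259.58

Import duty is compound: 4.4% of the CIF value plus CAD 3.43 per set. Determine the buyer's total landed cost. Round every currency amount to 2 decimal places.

Total landed cost: CAD 34089.32

CFR: the seller pays costs through ocean freight to the destination port, but not insurance.
CIF value = CFR price + insurance = 29029.07 + 609.09 = 29638.16
Ad valorem component: 29638.16 × 4.4% = 1304.08
Specific component: 433 × 3.43 = 1485.19
Import duty = 1304.08 + 1485.19 = 2789.27
Buyer bears: insurance 609.09 + destination terminal 931.15 + brokerage 471.16 + delivery 259.58 + duty 2789.27 = 5060.25
Landed cost = invoice 29029.07 + 5060.25 = 34089.32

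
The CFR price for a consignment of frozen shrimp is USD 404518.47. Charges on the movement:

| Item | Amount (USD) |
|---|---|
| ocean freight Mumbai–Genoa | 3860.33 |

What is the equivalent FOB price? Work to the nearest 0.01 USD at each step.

From CFR to FOB, the seller no longer bears: freight.
FOB price = 404518.47 − 3860.33 = 400658.14

FOB price: USD 400658.14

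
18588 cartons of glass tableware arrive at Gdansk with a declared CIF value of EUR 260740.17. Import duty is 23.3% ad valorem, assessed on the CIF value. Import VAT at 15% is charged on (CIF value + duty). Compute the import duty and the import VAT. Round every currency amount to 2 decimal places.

Import duty: EUR 60752.46; import VAT: EUR 48223.89

Import duty = 260740.17 × 23.3% = 60752.46
VAT base = CIF + duty = 260740.17 + 60752.46 = 321492.63
Import VAT = 321492.63 × 15% = 48223.89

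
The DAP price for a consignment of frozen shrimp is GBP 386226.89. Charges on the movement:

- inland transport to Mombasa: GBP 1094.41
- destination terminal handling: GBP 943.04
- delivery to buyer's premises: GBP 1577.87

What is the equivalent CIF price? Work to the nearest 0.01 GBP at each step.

Not relevant to the conversion: inland to port — on the seller under both DAP and CIF; already in the DAP price and stays in the CIF price.
From DAP to CIF, the seller no longer bears: destination terminal, delivery.
CIF price = 386226.89 − 943.04 − 1577.87 = 383705.98

CIF price: GBP 383705.98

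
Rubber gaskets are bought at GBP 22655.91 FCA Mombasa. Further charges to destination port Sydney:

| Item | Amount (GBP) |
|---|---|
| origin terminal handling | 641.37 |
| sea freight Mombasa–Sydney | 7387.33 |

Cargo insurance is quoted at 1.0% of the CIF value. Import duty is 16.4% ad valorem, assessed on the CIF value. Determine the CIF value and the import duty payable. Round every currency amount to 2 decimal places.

Let C be the CIF value. C = FCA price + pre-shipment costs + freight + 1.0% × C
C − 1.0% × C = 22655.91 + 641.37 + 7387.33
0.99 × C = 30684.61
C = 30684.61 / 0.99 = 30994.56
Insurance premium = 1.0% × 30994.56 = 309.95
Import duty = 30994.56 × 16.4% = 5083.11

CIF value: GBP 30994.56; import duty: GBP 5083.11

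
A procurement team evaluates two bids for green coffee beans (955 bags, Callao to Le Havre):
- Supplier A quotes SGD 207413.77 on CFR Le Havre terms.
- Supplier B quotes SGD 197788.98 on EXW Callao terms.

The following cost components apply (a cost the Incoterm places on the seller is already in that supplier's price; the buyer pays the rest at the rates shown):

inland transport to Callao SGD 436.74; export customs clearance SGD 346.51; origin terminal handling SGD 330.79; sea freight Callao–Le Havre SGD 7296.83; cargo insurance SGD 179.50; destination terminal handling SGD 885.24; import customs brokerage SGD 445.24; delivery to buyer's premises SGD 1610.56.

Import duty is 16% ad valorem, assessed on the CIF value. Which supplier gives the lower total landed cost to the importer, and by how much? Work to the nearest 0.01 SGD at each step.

Supplier A (CFR):
CIF value = CFR price + insurance = 207413.77 + 179.50 = 207593.27
Import duty = 207593.27 × 16% = 33214.92
Buyer bears (A): 179.50 + 885.24 + 445.24 + 1610.56 = 3120.54
Landed cost (A) = invoice 207413.77 + 3120.54 + duty 33214.92 = 243749.23
Supplier B (EXW):
CIF value = EXW price + inland to port + export clearance + origin terminal + freight + insurance = 197788.98 + 436.74 + 346.51 + 330.79 + 7296.83 + 179.50 = 206379.35
Import duty = 206379.35 × 16% = 33020.70
Buyer bears (B): 436.74 + 346.51 + 330.79 + 7296.83 + 179.50 + 885.24 + 445.24 + 1610.56 = 11531.41
Landed cost (B) = invoice 197788.98 + 11531.41 + duty 33020.70 = 242341.09
Difference = |243749.23 − 242341.09| = 1408.14

Supplier B is cheaper by SGD 1408.14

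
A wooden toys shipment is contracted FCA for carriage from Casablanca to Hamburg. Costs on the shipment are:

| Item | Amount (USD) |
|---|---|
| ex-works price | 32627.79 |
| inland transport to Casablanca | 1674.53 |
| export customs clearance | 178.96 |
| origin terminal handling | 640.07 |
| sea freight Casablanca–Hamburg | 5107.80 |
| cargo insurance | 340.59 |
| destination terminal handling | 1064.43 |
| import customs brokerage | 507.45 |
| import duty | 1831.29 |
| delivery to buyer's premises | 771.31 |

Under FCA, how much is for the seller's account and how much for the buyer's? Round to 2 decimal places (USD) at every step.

Seller: USD 34481.28; buyer: USD 10262.94

FCA: the seller delivers export-cleared goods to the carrier; the buyer bears costs from that point.
Seller's account: goods 32627.79 + inland to port 1674.53 + export clearance 178.96 = 34481.28
Buyer's account: origin terminal 640.07 + freight 5107.80 + insurance 340.59 + destination terminal 1064.43 + brokerage 507.45 + duty 1831.29 + delivery 771.31 = 10262.94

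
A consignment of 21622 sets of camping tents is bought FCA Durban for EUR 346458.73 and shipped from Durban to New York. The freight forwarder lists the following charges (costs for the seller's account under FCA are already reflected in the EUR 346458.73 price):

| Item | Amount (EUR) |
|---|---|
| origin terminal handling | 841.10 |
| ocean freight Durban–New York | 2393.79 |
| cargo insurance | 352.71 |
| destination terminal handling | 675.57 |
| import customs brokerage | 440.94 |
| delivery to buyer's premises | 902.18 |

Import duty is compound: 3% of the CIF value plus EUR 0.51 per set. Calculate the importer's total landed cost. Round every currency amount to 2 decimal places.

FCA: the seller delivers export-cleared goods to the carrier; the buyer bears costs from that point.
CIF value = FCA price + origin terminal + freight + insurance = 346458.73 + 841.10 + 2393.79 + 352.71 = 350046.33
Ad valorem component: 350046.33 × 3% = 10501.39
Specific component: 21622 × 0.51 = 11027.22
Import duty = 10501.39 + 11027.22 = 21528.61
Buyer bears: origin terminal 841.10 + freight 2393.79 + insurance 352.71 + destination terminal 675.57 + brokerage 440.94 + delivery 902.18 + duty 21528.61 = 27134.90
Landed cost = invoice 346458.73 + 27134.90 = 373593.63

Total landed cost: EUR 373593.63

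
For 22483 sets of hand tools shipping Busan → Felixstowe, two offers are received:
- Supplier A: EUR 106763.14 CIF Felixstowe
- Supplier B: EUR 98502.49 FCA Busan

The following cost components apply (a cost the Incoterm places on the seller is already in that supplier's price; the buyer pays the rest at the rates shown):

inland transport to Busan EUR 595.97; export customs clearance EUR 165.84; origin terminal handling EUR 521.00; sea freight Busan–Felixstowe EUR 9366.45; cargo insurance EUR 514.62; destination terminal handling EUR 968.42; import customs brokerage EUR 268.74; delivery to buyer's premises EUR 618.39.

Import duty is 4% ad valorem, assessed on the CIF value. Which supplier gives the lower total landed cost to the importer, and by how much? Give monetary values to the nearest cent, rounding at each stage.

Supplier A is cheaper by EUR 2227.07

Supplier A (CIF):
The CIF price already equals the CIF value: 106763.14
Import duty = 106763.14 × 4% = 4270.53
Buyer bears (A): 968.42 + 268.74 + 618.39 = 1855.55
Landed cost (A) = invoice 106763.14 + 1855.55 + duty 4270.53 = 112889.22
Supplier B (FCA):
CIF value = FCA price + origin terminal + freight + insurance = 98502.49 + 521.00 + 9366.45 + 514.62 = 108904.56
Import duty = 108904.56 × 4% = 4356.18
Buyer bears (B): 521.00 + 9366.45 + 514.62 + 968.42 + 268.74 + 618.39 = 12257.62
Landed cost (B) = invoice 98502.49 + 12257.62 + duty 4356.18 = 115116.29
Difference = |112889.22 − 115116.29| = 2227.07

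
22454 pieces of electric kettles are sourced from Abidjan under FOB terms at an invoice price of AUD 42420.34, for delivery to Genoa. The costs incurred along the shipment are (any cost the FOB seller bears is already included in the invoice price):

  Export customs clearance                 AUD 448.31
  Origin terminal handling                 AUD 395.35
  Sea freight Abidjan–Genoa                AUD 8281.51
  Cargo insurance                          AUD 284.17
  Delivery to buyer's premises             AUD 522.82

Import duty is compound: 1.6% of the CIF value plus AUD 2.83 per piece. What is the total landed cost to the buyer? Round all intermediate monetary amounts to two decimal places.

Total landed cost: AUD 115869.44

FOB: the seller bears costs until goods are on board at the origin port; the buyer bears freight, insurance and all costs thereafter.
Already in the invoice (seller's account under FOB): export clearance, origin terminal — exclude.
CIF value = FOB price + freight + insurance = 42420.34 + 8281.51 + 284.17 = 50986.02
Ad valorem component: 50986.02 × 1.6% = 815.78
Specific component: 22454 × 2.83 = 63544.82
Import duty = 815.78 + 63544.82 = 64360.60
Buyer bears: freight 8281.51 + insurance 284.17 + delivery 522.82 + duty 64360.60 = 73449.10
Landed cost = invoice 42420.34 + 73449.10 = 115869.44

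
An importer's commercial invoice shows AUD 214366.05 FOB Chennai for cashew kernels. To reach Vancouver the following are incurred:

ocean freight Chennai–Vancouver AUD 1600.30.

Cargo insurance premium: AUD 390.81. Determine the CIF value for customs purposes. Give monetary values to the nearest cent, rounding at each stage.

CIF value: AUD 216357.16

CIF = FOB price + freight + insurance
CIF = 214366.05 + 1600.30 + 390.81 = 216357.16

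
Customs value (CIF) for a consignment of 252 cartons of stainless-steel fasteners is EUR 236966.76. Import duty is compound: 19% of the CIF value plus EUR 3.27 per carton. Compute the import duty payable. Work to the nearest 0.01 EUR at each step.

Ad valorem component: 236966.76 × 19% = 45023.68
Specific component: 252 × 3.27 = 824.04
Import duty = 45023.68 + 824.04 = 45847.72

Import duty: EUR 45847.72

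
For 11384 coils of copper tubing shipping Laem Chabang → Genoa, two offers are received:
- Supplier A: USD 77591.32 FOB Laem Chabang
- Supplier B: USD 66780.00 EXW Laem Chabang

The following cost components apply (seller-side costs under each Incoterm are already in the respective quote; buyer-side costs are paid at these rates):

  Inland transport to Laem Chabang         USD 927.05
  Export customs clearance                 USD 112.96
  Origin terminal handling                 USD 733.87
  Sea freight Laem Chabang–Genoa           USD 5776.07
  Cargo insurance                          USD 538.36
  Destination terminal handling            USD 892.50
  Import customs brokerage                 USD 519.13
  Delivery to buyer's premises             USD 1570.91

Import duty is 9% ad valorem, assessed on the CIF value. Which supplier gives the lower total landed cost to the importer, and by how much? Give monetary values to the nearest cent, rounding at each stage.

Supplier B is cheaper by USD 9850.81

Supplier A (FOB):
CIF value = FOB price + freight + insurance = 77591.32 + 5776.07 + 538.36 = 83905.75
Import duty = 83905.75 × 9% = 7551.52
Buyer bears (A): 5776.07 + 538.36 + 892.50 + 519.13 + 1570.91 = 9296.97
Landed cost (A) = invoice 77591.32 + 9296.97 + duty 7551.52 = 94439.81
Supplier B (EXW):
CIF value = EXW price + inland to port + export clearance + origin terminal + freight + insurance = 66780.00 + 927.05 + 112.96 + 733.87 + 5776.07 + 538.36 = 74868.31
Import duty = 74868.31 × 9% = 6738.15
Buyer bears (B): 927.05 + 112.96 + 733.87 + 5776.07 + 538.36 + 892.50 + 519.13 + 1570.91 = 11070.85
Landed cost (B) = invoice 66780.00 + 11070.85 + duty 6738.15 = 84589.00
Difference = |94439.81 − 84589.00| = 9850.81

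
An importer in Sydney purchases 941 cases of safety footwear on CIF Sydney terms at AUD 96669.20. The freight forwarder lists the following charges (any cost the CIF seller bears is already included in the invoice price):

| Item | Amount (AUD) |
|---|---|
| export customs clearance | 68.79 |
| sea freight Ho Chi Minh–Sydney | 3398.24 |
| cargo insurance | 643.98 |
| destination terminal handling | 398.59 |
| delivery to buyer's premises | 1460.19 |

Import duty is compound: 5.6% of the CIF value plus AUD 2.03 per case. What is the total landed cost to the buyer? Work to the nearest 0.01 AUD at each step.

Total landed cost: AUD 105851.69

CIF: the seller pays costs through ocean freight and marine insurance to the destination port.
Already in the invoice (seller's account under CIF): export clearance, freight, insurance — exclude.
The CIF price already equals the CIF value: 96669.20
Ad valorem component: 96669.20 × 5.6% = 5413.48
Specific component: 941 × 2.03 = 1910.23
Import duty = 5413.48 + 1910.23 = 7323.71
Buyer bears: destination terminal 398.59 + delivery 1460.19 + duty 7323.71 = 9182.49
Landed cost = invoice 96669.20 + 9182.49 = 105851.69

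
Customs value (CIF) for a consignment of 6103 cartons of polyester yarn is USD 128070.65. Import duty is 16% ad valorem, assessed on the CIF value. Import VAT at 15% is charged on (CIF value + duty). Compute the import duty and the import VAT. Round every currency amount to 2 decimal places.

Import duty: USD 20491.30; import VAT: USD 22284.29

Import duty = 128070.65 × 16% = 20491.30
VAT base = CIF + duty = 128070.65 + 20491.30 = 148561.95
Import VAT = 148561.95 × 15% = 22284.29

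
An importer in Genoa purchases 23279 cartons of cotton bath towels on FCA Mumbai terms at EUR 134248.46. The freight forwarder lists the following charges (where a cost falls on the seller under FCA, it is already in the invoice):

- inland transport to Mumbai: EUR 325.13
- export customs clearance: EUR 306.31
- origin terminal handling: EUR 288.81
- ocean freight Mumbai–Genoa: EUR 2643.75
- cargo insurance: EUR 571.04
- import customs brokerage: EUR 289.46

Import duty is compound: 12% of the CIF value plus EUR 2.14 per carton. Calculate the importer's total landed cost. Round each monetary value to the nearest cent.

FCA: the seller delivers export-cleared goods to the carrier; the buyer bears costs from that point.
Already in the invoice (seller's account under FCA): inland to port, export clearance — exclude.
CIF value = FCA price + origin terminal + freight + insurance = 134248.46 + 288.81 + 2643.75 + 571.04 = 137752.06
Ad valorem component: 137752.06 × 12% = 16530.25
Specific component: 23279 × 2.14 = 49817.06
Import duty = 16530.25 + 49817.06 = 66347.31
Buyer bears: origin terminal 288.81 + freight 2643.75 + insurance 571.04 + brokerage 289.46 + duty 66347.31 = 70140.37
Landed cost = invoice 134248.46 + 70140.37 = 204388.83

Total landed cost: EUR 204388.83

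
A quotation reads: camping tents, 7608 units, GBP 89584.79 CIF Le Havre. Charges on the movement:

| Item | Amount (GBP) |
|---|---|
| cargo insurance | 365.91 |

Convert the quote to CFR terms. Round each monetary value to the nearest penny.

CFR price: GBP 89218.88

From CIF to CFR, the seller no longer bears: insurance.
CFR price = 89584.79 − 365.91 = 89218.88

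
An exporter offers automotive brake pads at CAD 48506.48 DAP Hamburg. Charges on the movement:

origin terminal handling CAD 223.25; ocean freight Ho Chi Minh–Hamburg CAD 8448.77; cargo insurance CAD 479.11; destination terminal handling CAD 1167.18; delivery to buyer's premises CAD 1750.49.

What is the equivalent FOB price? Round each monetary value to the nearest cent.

FOB price: CAD 36660.93

Not relevant to the conversion: origin terminal — on the seller under both DAP and FOB; already in the DAP price and stays in the FOB price.
From DAP to FOB, the seller no longer bears: freight, insurance, destination terminal, delivery.
FOB price = 48506.48 − 8448.77 − 479.11 − 1167.18 − 1750.49 = 36660.93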